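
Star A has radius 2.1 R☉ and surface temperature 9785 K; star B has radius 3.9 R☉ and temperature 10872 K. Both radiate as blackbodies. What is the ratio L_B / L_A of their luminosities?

L_B/L_A ≈ 5.26

L = 4πR²σT⁴ ∝ R²T⁴, so L_B/L_A = (3.9/2.1)² × (10872/9785)⁴ = 3.45 × 1.52 = 5.26.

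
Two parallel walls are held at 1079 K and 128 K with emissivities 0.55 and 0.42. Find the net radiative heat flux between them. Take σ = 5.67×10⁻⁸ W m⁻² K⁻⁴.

q ≈ 24000 W/m²

For two large parallel gray plates, q = σ(T₁⁴ − T₂⁴) / (1/ε₁ + 1/ε₂ − 1).
1/ε₁ + 1/ε₂ − 1 = 1/0.55 + 1/0.42 − 1 = 3.199.
T₁⁴ − T₂⁴ = 1.36×10^12 − 2.68×10^8 = 1.36×10^12 K⁴.
q = 5.67×10⁻⁸ × 1.36×10^12 / 3.199 = 24000 W/m².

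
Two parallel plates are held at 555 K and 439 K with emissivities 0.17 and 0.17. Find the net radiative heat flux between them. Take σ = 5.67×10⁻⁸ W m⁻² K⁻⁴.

For two large parallel gray plates, q = σ(T₁⁴ − T₂⁴) / (1/ε₁ + 1/ε₂ − 1).
1/ε₁ + 1/ε₂ − 1 = 1/0.17 + 1/0.17 − 1 = 10.76.
T₁⁴ − T₂⁴ = 9.49×10^10 − 3.71×10^10 = 5.77×10^10 K⁴.
q = 5.67×10⁻⁸ × 5.77×10^10 / 10.76 = 304 W/m².

q ≈ 304 W/m²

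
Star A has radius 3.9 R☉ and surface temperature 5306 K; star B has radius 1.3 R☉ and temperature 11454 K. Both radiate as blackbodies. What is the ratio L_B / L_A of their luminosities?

L_B/L_A ≈ 2.41

L = 4πR²σT⁴ ∝ R²T⁴, so L_B/L_A = (1.3/3.9)² × (11454/5306)⁴ = 0.111 × 21.7 = 2.41.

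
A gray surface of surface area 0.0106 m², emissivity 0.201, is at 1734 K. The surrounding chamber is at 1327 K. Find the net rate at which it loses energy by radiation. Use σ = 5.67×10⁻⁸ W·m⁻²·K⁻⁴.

Q ≈ 718 W

Q = εσA(T⁴ − T_s⁴). T⁴ − T_s⁴ = (1734)⁴ − (1327)⁴ = 9.04×10^12 − 3.10×10^12 = 5.94×10^12 K⁴.
Q = 0.201 × 5.67×10⁻⁸ × 0.0106 × 5.94×10^12 = 718 W.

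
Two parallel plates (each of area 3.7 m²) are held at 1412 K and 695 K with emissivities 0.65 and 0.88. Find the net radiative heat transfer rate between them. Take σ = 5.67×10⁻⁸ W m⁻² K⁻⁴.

Q ≈ 4.69×10^5 W

For two large parallel gray plates, q = σ(T₁⁴ − T₂⁴) / (1/ε₁ + 1/ε₂ − 1).
1/ε₁ + 1/ε₂ − 1 = 1/0.65 + 1/0.88 − 1 = 1.675.
T₁⁴ − T₂⁴ = 3.98×10^12 − 2.33×10^11 = 3.74×10^12 K⁴.
q = 5.67×10⁻⁸ × 3.74×10^12 / 1.675 = 1.27×10^5 W/m².
Q = q·A = 1.27×10^5 × 3.7 = 4.69×10^5 W.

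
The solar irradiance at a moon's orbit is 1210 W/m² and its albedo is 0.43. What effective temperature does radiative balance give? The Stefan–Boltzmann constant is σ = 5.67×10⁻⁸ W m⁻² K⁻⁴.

Power absorbed = (1−a)S·πR²; power emitted = 4πR²σT⁴. Equating and cancelling πR²:
T = ((1−a)S / 4σ)^(1/4) = (690 / (4 × 5.67×10⁻⁸))^(1/4) = (3.04×10^9)^(1/4).
T = 235 K.

T ≈ 235 K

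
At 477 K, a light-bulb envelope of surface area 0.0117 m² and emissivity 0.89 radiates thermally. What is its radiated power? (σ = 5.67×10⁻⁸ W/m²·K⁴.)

P = εσAT⁴ = 0.89 × 5.67×10⁻⁸ × 0.0117 × (477)⁴ = 0.89 × 5.67×10⁻⁸ × 0.0117 × 5.18×10^10.
P = 30.6 W.

P ≈ 30.6 W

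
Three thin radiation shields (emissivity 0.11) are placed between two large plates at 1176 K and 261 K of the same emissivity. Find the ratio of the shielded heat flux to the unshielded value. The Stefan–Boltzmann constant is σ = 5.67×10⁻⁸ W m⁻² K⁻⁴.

ratio ≈ 0.250

With N identical shields there are N+1 = 4 gaps in series, each with the same radiative resistance, so the flux falls to 1/(N+1) of its unshielded value.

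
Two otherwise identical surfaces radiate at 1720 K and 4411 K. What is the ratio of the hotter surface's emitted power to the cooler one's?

ratio ≈ 43.3

P ∝ T⁴, so the ratio is (4411/1720)⁴ = (2.565)⁴ = 43.3.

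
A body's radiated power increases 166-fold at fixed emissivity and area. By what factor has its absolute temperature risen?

factor ≈ 3.59

P ∝ T⁴ ⇒ T ∝ P^(1/4), so T scales by (166)^(1/4) = 3.59.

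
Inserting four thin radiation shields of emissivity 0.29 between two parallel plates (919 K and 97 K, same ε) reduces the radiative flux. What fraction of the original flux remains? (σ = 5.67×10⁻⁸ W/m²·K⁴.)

With N identical shields there are N+1 = 5 gaps in series, each with the same radiative resistance, so the flux falls to 1/(N+1) of its unshielded value.

ratio ≈ 0.200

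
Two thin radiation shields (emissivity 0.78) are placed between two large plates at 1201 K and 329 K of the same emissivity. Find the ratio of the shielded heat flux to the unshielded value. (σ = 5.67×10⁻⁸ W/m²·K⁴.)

ratio ≈ 0.333

With N identical shields there are N+1 = 3 gaps in series, each with the same radiative resistance, so the flux falls to 1/(N+1) of its unshielded value.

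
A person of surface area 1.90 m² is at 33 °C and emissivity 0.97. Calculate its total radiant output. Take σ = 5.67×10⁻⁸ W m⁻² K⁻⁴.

P ≈ 916 W

33 °C = 306 K.
P = εσAT⁴ = 0.97 × 5.67×10⁻⁸ × 1.90 × (306)⁴ = 0.97 × 5.67×10⁻⁸ × 1.90 × 8.77×10^9.
P = 916 W.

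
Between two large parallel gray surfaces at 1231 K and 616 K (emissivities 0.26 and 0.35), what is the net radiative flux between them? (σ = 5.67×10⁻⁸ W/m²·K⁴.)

q ≈ 21400 W/m²

For two large parallel gray plates, q = σ(T₁⁴ − T₂⁴) / (1/ε₁ + 1/ε₂ − 1).
1/ε₁ + 1/ε₂ − 1 = 1/0.26 + 1/0.35 − 1 = 5.703.
T₁⁴ − T₂⁴ = 2.30×10^12 − 1.44×10^11 = 2.15×10^12 K⁴.
q = 5.67×10⁻⁸ × 2.15×10^12 / 5.703 = 21400 W/m².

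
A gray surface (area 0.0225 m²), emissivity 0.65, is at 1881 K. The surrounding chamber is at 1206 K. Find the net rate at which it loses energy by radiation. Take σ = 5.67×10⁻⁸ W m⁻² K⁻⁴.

Q = εσA(T⁴ − T_s⁴). T⁴ − T_s⁴ = (1881)⁴ − (1206)⁴ = 1.25×10^13 − 2.12×10^12 = 1.04×10^13 K⁴.
Q = 0.65 × 5.67×10⁻⁸ × 0.0225 × 1.04×10^13 = 8630 W.

Q ≈ 8630 W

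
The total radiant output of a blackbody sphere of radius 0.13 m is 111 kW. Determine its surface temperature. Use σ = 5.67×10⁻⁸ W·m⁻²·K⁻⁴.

A = 4πr² = 4π × (0.13)² = 0.212 m².
From P = σAT⁴, T = (P / σA)^(1/4) = (1.11×10^5 / (5.67×10⁻⁸ × 0.212))^(1/4).
T = (9.22×10^12)^(1/4) = 1740 K.

T ≈ 1740 K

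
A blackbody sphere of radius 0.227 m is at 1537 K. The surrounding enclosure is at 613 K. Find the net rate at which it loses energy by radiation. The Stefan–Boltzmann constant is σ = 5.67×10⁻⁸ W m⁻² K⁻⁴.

Q ≈ 2.00×10^5 W

A = 4πr² = 4π × (0.227)² = 0.648 m².
Q = σA(T⁴ − T_s⁴). T⁴ − T_s⁴ = (1537)⁴ − (613)⁴ = 5.58×10^12 − 1.41×10^11 = 5.44×10^12 K⁴.
Q = 5.67×10⁻⁸ × 0.648 × 5.44×10^12 = 2.00×10^5 W.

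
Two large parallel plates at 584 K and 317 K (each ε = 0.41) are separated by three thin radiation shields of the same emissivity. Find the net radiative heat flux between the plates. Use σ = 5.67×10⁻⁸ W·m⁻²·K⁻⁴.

Each of the 4 gaps contributes resistance (2/ε − 1) = 2/0.41 − 1 = 3.878; total = 15.51.
q = σ(T₁⁴ − T₂⁴) / 15.51 = 5.67×10⁻⁸ × 1.06×10^11 / 15.51 = 388 W/m².

q ≈ 388 W/m²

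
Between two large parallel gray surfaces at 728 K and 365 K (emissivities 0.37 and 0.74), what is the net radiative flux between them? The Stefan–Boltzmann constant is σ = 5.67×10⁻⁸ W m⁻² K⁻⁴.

q ≈ 4890 W/m²

For two large parallel gray plates, q = σ(T₁⁴ − T₂⁴) / (1/ε₁ + 1/ε₂ − 1).
1/ε₁ + 1/ε₂ − 1 = 1/0.37 + 1/0.74 − 1 = 3.054.
T₁⁴ − T₂⁴ = 2.81×10^11 − 1.77×10^10 = 2.63×10^11 K⁴.
q = 5.67×10⁻⁸ × 2.63×10^11 / 3.054 = 4890 W/m².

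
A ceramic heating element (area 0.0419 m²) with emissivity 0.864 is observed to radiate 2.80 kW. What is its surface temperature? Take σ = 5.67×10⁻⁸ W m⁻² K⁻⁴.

From P = εσAT⁴, T = (P / εσA)^(1/4) = (2800 / (0.864 × 5.67×10⁻⁸ × 0.0419))^(1/4).
T = (1.36×10^12)^(1/4) = 1080 K.

T ≈ 1080 K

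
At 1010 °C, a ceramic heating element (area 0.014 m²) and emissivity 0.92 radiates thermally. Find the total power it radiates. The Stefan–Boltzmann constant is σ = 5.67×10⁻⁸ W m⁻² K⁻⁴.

P ≈ 1980 W

1010 °C = 1283 K.
P = εσAT⁴ = 0.92 × 5.67×10⁻⁸ × 0.0140 × (1283)⁴ = 0.92 × 5.67×10⁻⁸ × 0.0140 × 2.71×10^12.
P = 1980 W.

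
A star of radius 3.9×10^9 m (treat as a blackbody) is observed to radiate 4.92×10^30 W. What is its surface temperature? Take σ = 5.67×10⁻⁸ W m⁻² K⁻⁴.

A = 4πr² = 4π × (3.9×10^9)² = 1.91×10^20 m².
From P = σAT⁴, T = (P / σA)^(1/4) = (4.92×10^30 / (5.67×10⁻⁸ × 1.91×10^20))^(1/4).
T = (4.54×10^17)^(1/4) = 26000 K.

T ≈ 26000 K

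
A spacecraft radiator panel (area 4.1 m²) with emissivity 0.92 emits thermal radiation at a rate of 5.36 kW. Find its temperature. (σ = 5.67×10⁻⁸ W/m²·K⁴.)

T ≈ 398 K

From P = εσAT⁴, T = (P / εσA)^(1/4) = (5360 / (0.92 × 5.67×10⁻⁸ × 4.10))^(1/4).
T = (2.51×10^10)^(1/4) = 398 K.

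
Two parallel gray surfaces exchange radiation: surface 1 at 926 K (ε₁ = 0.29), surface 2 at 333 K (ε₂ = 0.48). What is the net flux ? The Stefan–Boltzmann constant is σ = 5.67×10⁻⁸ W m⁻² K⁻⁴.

q ≈ 9050 W/m²

For two large parallel gray plates, q = σ(T₁⁴ − T₂⁴) / (1/ε₁ + 1/ε₂ − 1).
1/ε₁ + 1/ε₂ − 1 = 1/0.29 + 1/0.48 − 1 = 4.532.
T₁⁴ − T₂⁴ = 7.35×10^11 − 1.23×10^10 = 7.23×10^11 K⁴.
q = 5.67×10⁻⁸ × 7.23×10^11 / 4.532 = 9050 W/m².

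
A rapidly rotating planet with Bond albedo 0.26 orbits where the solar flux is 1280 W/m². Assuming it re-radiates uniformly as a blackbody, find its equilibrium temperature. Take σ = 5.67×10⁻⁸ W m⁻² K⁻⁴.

T ≈ 254 K

Power absorbed = (1−a)S·πR²; power emitted = 4πR²σT⁴. Equating and cancelling πR²:
T = ((1−a)S / 4σ)^(1/4) = (947 / (4 × 5.67×10⁻⁸))^(1/4) = (4.18×10^9)^(1/4).
T = 254 K.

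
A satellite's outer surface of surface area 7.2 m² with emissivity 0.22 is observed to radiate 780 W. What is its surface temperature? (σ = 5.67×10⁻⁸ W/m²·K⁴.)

T ≈ 305 K

From P = εσAT⁴, T = (P / εσA)^(1/4) = (780 / (0.22 × 5.67×10⁻⁸ × 7.20))^(1/4).
T = (8.68×10^9)^(1/4) = 305 K.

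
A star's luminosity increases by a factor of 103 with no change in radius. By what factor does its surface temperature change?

factor ≈ 3.19

P ∝ T⁴ ⇒ T ∝ P^(1/4), so T scales by (103)^(1/4) = 3.19.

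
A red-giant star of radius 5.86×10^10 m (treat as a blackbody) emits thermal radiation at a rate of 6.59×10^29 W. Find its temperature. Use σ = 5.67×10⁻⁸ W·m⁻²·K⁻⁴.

T ≈ 4050 K

A = 4πr² = 4π × (5.86×10^10)² = 4.32×10^22 m².
From P = σAT⁴, T = (P / σA)^(1/4) = (6.59×10^29 / (5.67×10⁻⁸ × 4.32×10^22))^(1/4).
T = (2.69×10^14)^(1/4) = 4050 K.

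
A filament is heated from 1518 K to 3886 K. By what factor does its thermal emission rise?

ratio ≈ 42.9

P ∝ T⁴, so the ratio is (3886/1518)⁴ = (2.560)⁴ = 42.9.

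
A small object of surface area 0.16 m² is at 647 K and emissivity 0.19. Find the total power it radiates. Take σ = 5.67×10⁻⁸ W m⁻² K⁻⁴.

P ≈ 302 W

Stefan–Boltzmann: P = εσAT⁴ = 0.19 × 5.67×10⁻⁸ × 0.160 × (647)⁴ = 0.19 × 5.67×10⁻⁸ × 0.160 × 1.75×10^11.
P = 302 W.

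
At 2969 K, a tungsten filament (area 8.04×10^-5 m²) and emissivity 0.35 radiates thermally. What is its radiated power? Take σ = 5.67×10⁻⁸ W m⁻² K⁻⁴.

P ≈ 124 W

P = εσAT⁴ = 0.35 × 5.67×10⁻⁸ × 8.04×10^-5 × (2969)⁴ = 0.35 × 5.67×10⁻⁸ × 8.04×10^-5 × 7.77×10^13.
P = 124 W.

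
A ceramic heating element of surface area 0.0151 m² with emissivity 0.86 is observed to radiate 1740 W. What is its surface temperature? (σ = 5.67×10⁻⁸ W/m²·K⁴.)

From P = εσAT⁴, T = (P / εσA)^(1/4) = (1740 / (0.86 × 5.67×10⁻⁸ × 0.0151))^(1/4).
T = (2.36×10^12)^(1/4) = 1240 K.

T ≈ 1240 K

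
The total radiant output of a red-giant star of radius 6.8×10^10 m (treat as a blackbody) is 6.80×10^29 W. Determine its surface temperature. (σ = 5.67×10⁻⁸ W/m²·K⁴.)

A = 4πr² = 4π × (6.8×10^10)² = 5.81×10^22 m².
From P = σAT⁴, T = (P / σA)^(1/4) = (6.80×10^29 / (5.67×10⁻⁸ × 5.81×10^22))^(1/4).
T = (2.06×10^14)^(1/4) = 3790 K.

T ≈ 3790 K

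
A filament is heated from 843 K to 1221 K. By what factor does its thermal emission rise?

P ∝ T⁴, so the ratio is (1221/843)⁴ = (1.448)⁴ = 4.40.

ratio ≈ 4.40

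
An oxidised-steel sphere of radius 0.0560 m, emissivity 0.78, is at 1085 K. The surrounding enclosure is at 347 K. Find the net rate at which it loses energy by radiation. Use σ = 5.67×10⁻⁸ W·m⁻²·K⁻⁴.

A = 4πr² = 4π × (0.0560)² = 0.0394 m².
Q = εσA(T⁴ − T_s⁴). T⁴ − T_s⁴ = (1085)⁴ − (347)⁴ = 1.39×10^12 − 1.45×10^10 = 1.37×10^12 K⁴.
Q = 0.78 × 5.67×10⁻⁸ × 0.0394 × 1.37×10^12 = 2390 W.

Q ≈ 2390 W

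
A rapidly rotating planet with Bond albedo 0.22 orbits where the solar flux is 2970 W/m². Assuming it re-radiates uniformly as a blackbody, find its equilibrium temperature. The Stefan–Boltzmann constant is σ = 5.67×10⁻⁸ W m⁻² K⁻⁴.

T ≈ 318 K

Power absorbed = (1−a)S·πR²; power emitted = 4πR²σT⁴. Equating and cancelling πR²:
T = ((1−a)S / 4σ)^(1/4) = (2320 / (4 × 5.67×10⁻⁸))^(1/4) = (1.02×10^10)^(1/4).
T = 318 K.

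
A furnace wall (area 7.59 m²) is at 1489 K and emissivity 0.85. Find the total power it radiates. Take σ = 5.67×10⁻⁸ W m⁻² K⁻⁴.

P ≈ 1.80×10^6 W

Stefan–Boltzmann: P = εσAT⁴ = 0.85 × 5.67×10⁻⁸ × 7.59 × (1489)⁴ = 0.85 × 5.67×10⁻⁸ × 7.59 × 4.92×10^12.
P = 1.80×10^6 W.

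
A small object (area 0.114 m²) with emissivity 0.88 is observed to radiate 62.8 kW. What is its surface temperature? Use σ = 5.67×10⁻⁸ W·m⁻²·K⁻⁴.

From P = εσAT⁴, T = (P / εσA)^(1/4) = (62800 / (0.88 × 5.67×10⁻⁸ × 0.114))^(1/4).
T = (1.10×10^13)^(1/4) = 1820 K.

T ≈ 1820 K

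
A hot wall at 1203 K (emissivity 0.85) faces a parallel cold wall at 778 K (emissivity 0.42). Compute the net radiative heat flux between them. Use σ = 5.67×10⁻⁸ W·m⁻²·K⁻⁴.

For two large parallel gray plates, q = σ(T₁⁴ − T₂⁴) / (1/ε₁ + 1/ε₂ − 1).
1/ε₁ + 1/ε₂ − 1 = 1/0.85 + 1/0.42 − 1 = 2.557.
T₁⁴ − T₂⁴ = 2.09×10^12 − 3.66×10^11 = 1.73×10^12 K⁴.
q = 5.67×10⁻⁸ × 1.73×10^12 / 2.557 = 38300 W/m².

q ≈ 38300 W/m²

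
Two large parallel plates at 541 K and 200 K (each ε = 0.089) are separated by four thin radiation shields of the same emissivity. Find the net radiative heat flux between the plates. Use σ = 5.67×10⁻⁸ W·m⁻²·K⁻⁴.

q ≈ 44.4 W/m²

Each of the 5 gaps contributes resistance (2/ε − 1) = 2/0.089 − 1 = 21.47; total = 107.4.
q = σ(T₁⁴ − T₂⁴) / 107.4 = 5.67×10⁻⁸ × 8.41×10^10 / 107.4 = 44.4 W/m².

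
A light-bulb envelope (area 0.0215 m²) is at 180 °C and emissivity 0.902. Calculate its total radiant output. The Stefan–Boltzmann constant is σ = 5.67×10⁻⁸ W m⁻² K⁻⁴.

P ≈ 46.3 W

180 °C = 453 K.
Stefan–Boltzmann: P = εσAT⁴ = 0.902 × 5.67×10⁻⁸ × 0.0215 × (453)⁴ = 0.902 × 5.67×10⁻⁸ × 0.0215 × 4.21×10^10.
P = 46.3 W.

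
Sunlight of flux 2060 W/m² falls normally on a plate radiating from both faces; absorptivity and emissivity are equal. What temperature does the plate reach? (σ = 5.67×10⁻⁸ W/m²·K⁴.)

Absorbed flux αS = emitted flux 2εσT⁴ per unit area; with α = ε this gives T = (S/2σ)^(1/4).
T = (2060 / (2 × 5.67×10⁻⁸))^(1/4) = (1.82×10^10)^(1/4).
T = 367 K.

T ≈ 367 K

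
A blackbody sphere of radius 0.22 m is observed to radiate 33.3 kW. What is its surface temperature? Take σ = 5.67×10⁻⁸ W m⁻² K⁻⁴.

A = 4πr² = 4π × (0.22)² = 0.608 m².
From P = σAT⁴, T = (P / σA)^(1/4) = (33300 / (5.67×10⁻⁸ × 0.608))^(1/4).
T = (9.66×10^11)^(1/4) = 991 K.

T ≈ 991 K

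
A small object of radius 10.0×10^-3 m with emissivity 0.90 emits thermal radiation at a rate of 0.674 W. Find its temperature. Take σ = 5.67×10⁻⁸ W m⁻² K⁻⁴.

A = 4πr² = 4π × (10.0×10^-3)² = 1.26×10^-3 m².
From P = εσAT⁴, T = (P / εσA)^(1/4) = (0.674 / (0.90 × 5.67×10⁻⁸ × 1.26×10^-3))^(1/4).
T = (1.05×10^10)^(1/4) = 320 K.

T ≈ 320 K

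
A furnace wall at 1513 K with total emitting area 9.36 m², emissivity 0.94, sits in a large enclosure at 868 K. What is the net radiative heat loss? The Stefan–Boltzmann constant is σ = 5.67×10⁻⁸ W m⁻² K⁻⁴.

Q ≈ 2.33×10^6 W

Q = εσA(T⁴ − T_s⁴). T⁴ − T_s⁴ = (1513)⁴ − (868)⁴ = 5.24×10^12 − 5.68×10^11 = 4.67×10^12 K⁴.
Q = 0.94 × 5.67×10⁻⁸ × 9.36 × 4.67×10^12 = 2.33×10^6 W.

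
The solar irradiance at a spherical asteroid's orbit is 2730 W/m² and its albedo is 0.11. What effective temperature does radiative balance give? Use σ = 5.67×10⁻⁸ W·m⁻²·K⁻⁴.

Power absorbed = (1−a)S·πR²; power emitted = 4πR²σT⁴. Equating and cancelling πR²:
T = ((1−a)S / 4σ)^(1/4) = (2430 / (4 × 5.67×10⁻⁸))^(1/4) = (1.07×10^10)^(1/4).
T = 322 K.

T ≈ 322 K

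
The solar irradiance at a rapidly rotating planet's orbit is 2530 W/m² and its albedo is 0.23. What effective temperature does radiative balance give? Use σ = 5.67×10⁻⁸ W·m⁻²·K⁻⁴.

Power absorbed = (1−a)S·πR²; power emitted = 4πR²σT⁴. Equating and cancelling πR²:
T = ((1−a)S / 4σ)^(1/4) = (1950 / (4 × 5.67×10⁻⁸))^(1/4) = (8.59×10^9)^(1/4).
T = 304 K.

T ≈ 304 K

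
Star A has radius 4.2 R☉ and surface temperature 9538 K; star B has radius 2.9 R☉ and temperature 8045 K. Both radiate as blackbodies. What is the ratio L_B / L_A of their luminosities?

L_B/L_A ≈ 0.241

L = 4πR²σT⁴ ∝ R²T⁴, so L_B/L_A = (2.9/4.2)² × (8045/9538)⁴ = 0.477 × 0.506 = 0.241.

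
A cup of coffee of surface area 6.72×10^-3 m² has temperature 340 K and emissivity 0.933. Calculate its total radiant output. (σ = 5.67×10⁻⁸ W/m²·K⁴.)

P ≈ 4.75 W

Stefan–Boltzmann: P = εσAT⁴ = 0.933 × 5.67×10⁻⁸ × 6.72×10^-3 × (340)⁴ = 0.933 × 5.67×10⁻⁸ × 6.72×10^-3 × 1.34×10^10.
P = 4.75 W.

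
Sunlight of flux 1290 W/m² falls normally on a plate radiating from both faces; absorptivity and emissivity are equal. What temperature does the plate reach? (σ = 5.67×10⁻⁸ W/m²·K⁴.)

Absorbed flux αS = emitted flux 2εσT⁴ per unit area; with α = ε this gives T = (S/2σ)^(1/4).
T = (1290 / (2 × 5.67×10⁻⁸))^(1/4) = (1.14×10^10)^(1/4).
T = 327 K.

T ≈ 327 K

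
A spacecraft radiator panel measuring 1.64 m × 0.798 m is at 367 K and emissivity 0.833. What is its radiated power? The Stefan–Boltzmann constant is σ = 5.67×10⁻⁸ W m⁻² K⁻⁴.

P ≈ 1120 W

A = 1.64 × 0.798 = 1.31 m².
P = εσAT⁴ = 0.833 × 5.67×10⁻⁸ × 1.31 × (367)⁴ = 0.833 × 5.67×10⁻⁸ × 1.31 × 1.81×10^10.
P = 1120 W.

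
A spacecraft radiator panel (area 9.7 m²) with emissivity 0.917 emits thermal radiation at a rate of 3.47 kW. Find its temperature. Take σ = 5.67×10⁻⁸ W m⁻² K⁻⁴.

From P = εσAT⁴, T = (P / εσA)^(1/4) = (3470 / (0.917 × 5.67×10⁻⁸ × 9.70))^(1/4).
T = (6.88×10^9)^(1/4) = 288 K.

T ≈ 288 K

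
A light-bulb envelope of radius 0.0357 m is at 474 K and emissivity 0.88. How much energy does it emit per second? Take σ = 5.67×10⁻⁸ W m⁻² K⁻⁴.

P ≈ 40.3 W

A = 4πr² = 4π × (0.0357)² = 0.0160 m².
Stefan–Boltzmann: P = εσAT⁴ = 0.88 × 5.67×10⁻⁸ × 0.0160 × (474)⁴ = 0.88 × 5.67×10⁻⁸ × 0.0160 × 5.05×10^10.
P = 40.3 W.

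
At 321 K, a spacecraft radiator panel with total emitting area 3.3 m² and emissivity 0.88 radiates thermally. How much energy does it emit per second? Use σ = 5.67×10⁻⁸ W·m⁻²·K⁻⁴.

P ≈ 1750 W

Stefan–Boltzmann: P = εσAT⁴ = 0.88 × 5.67×10⁻⁸ × 3.30 × (321)⁴ = 0.88 × 5.67×10⁻⁸ × 3.30 × 1.06×10^10.
P = 1750 W.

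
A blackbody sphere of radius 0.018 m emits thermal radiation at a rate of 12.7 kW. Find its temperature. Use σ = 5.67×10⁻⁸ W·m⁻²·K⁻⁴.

A = 4πr² = 4π × (0.018)² = 4.07×10^-3 m².
From P = σAT⁴, T = (P / σA)^(1/4) = (12700 / (5.67×10⁻⁸ × 4.07×10^-3))^(1/4).
T = (5.50×10^13)^(1/4) = 2720 K.

T ≈ 2720 K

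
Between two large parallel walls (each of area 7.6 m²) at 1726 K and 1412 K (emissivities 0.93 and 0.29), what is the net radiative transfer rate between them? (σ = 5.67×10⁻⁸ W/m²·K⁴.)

For two large parallel gray plates, q = σ(T₁⁴ − T₂⁴) / (1/ε₁ + 1/ε₂ − 1).
1/ε₁ + 1/ε₂ − 1 = 1/0.93 + 1/0.29 − 1 = 3.524.
T₁⁴ − T₂⁴ = 8.87×10^12 − 3.98×10^12 = 4.90×10^12 K⁴.
q = 5.67×10⁻⁸ × 4.90×10^12 / 3.524 = 78800 W/m².
Q = q·A = 78800 × 7.6 = 5.99×10^5 W.

Q ≈ 5.99×10^5 W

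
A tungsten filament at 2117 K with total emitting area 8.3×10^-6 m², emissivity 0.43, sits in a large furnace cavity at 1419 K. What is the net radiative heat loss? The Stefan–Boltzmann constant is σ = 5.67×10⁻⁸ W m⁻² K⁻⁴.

Q = εσA(T⁴ − T_s⁴). T⁴ − T_s⁴ = (2117)⁴ − (1419)⁴ = 2.01×10^13 − 4.05×10^12 = 1.60×10^13 K⁴.
Q = 0.43 × 5.67×10⁻⁸ × 8.30×10^-6 × 1.60×10^13 = 3.24 W.

Q ≈ 3.24 W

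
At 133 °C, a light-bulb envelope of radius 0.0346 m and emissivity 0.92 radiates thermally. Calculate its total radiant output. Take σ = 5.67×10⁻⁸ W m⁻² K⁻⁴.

P ≈ 21.3 W

A = 4πr² = 4π × (0.0346)² = 0.0150 m².
133 °C = 406 K.
Stefan–Boltzmann: P = εσAT⁴ = 0.92 × 5.67×10⁻⁸ × 0.0150 × (406)⁴ = 0.92 × 5.67×10⁻⁸ × 0.0150 × 2.72×10^10.
P = 21.3 W.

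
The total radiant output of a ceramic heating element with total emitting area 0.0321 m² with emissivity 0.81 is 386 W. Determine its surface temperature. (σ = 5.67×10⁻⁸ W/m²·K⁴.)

From P = εσAT⁴, T = (P / εσA)^(1/4) = (386 / (0.81 × 5.67×10⁻⁸ × 0.0321))^(1/4).
T = (2.62×10^11)^(1/4) = 715 K.

T ≈ 715 K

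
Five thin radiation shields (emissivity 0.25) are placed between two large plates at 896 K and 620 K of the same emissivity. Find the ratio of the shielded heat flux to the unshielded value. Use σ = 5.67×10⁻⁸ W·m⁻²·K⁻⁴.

With N identical shields there are N+1 = 6 gaps in series, each with the same radiative resistance, so the flux falls to 1/(N+1) of its unshielded value.

ratio ≈ 0.167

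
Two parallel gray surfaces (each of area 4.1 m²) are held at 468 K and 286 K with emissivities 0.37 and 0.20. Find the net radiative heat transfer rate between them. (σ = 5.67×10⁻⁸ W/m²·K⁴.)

For two large parallel gray plates, q = σ(T₁⁴ − T₂⁴) / (1/ε₁ + 1/ε₂ − 1).
1/ε₁ + 1/ε₂ − 1 = 1/0.37 + 1/0.20 − 1 = 6.703.
T₁⁴ − T₂⁴ = 4.80×10^10 − 6.69×10^9 = 4.13×10^10 K⁴.
q = 5.67×10⁻⁸ × 4.13×10^10 / 6.703 = 349 W/m².
Q = q·A = 349 × 4.1 = 1430 W.

Q ≈ 1430 W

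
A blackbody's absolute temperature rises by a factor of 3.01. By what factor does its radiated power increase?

factor ≈ 82.1

P ∝ T⁴, so the power scales as (3.01)⁴ = 82.1.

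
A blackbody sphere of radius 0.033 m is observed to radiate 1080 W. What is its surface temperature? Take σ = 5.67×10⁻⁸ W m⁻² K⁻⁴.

T ≈ 1090 K

A = 4πr² = 4π × (0.033)² = 0.0137 m².
From P = σAT⁴, T = (P / σA)^(1/4) = (1080 / (5.67×10⁻⁸ × 0.0137))^(1/4).
T = (1.39×10^12)^(1/4) = 1090 K.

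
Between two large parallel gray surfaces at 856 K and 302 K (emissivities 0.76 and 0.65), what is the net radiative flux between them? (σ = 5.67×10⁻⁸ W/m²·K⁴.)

For two large parallel gray plates, q = σ(T₁⁴ − T₂⁴) / (1/ε₁ + 1/ε₂ − 1).
1/ε₁ + 1/ε₂ − 1 = 1/0.76 + 1/0.65 − 1 = 1.854.
T₁⁴ − T₂⁴ = 5.37×10^11 − 8.32×10^9 = 5.29×10^11 K⁴.
q = 5.67×10⁻⁸ × 5.29×10^11 / 1.854 = 16200 W/m².

q ≈ 16200 W/m²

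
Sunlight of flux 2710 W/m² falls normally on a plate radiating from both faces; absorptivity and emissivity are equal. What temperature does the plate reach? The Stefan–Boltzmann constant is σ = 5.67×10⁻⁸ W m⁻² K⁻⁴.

Absorbed flux αS = emitted flux 2εσT⁴ per unit area; with α = ε this gives T = (S/2σ)^(1/4).
T = (2710 / (2 × 5.67×10⁻⁸))^(1/4) = (2.39×10^10)^(1/4).
T = 393 K.

T ≈ 393 K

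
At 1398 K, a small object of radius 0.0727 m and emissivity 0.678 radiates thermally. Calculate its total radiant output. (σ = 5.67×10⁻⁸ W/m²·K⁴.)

P ≈ 9750 W

A = 4πr² = 4π × (0.0727)² = 0.0664 m².
Stefan–Boltzmann: P = εσAT⁴ = 0.678 × 5.67×10⁻⁸ × 0.0664 × (1398)⁴ = 0.678 × 5.67×10⁻⁸ × 0.0664 × 3.82×10^12.
P = 9750 W.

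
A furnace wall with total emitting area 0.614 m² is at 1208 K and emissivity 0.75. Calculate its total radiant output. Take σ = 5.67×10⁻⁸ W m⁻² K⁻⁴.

Stefan–Boltzmann: P = εσAT⁴ = 0.75 × 5.67×10⁻⁸ × 0.614 × (1208)⁴ = 0.75 × 5.67×10⁻⁸ × 0.614 × 2.13×10^12.
P = 55600 W.

P ≈ 55600 W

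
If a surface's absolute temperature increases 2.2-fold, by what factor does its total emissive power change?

factor ≈ 23.4

P ∝ T⁴, so the power scales as (2.2)⁴ = 23.4.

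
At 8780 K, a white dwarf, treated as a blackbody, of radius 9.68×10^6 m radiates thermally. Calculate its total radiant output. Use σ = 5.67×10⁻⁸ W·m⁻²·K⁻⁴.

A = 4πr² = 4π × (9.68×10^6)² = 1.18×10^15 m².
P = σAT⁴ = 5.67×10⁻⁸ × 1.18×10^15 × (8780)⁴ = 5.67×10⁻⁸ × 1.18×10^15 × 5.94×10^15.
P = 3.97×10^23 W.

P ≈ 3.97×10^23 W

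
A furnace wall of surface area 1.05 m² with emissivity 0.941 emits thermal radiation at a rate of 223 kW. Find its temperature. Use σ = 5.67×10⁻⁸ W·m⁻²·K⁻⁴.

From P = εσAT⁴, T = (P / εσA)^(1/4) = (2.23×10^5 / (0.941 × 5.67×10⁻⁸ × 1.05))^(1/4).
T = (3.98×10^12)^(1/4) = 1410 K.

T ≈ 1410 K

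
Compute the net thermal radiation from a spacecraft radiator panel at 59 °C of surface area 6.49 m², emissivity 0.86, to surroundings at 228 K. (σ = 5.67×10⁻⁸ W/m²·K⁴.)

Convert: 59 °C = 332 K.
Q = εσA(T⁴ − T_s⁴). T⁴ − T_s⁴ = (332)⁴ − (228)⁴ = 1.21×10^10 − 2.70×10^9 = 9.45×10^9 K⁴.
Q = 0.86 × 5.67×10⁻⁸ × 6.49 × 9.45×10^9 = 2990 W.

Q ≈ 2990 W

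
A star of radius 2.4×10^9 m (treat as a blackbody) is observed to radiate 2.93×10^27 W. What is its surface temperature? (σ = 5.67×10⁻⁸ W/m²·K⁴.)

A = 4πr² = 4π × (2.4×10^9)² = 7.24×10^19 m².
From P = σAT⁴, T = (P / σA)^(1/4) = (2.93×10^27 / (5.67×10⁻⁸ × 7.24×10^19))^(1/4).
T = (7.14×10^14)^(1/4) = 5170 K.

T ≈ 5170 K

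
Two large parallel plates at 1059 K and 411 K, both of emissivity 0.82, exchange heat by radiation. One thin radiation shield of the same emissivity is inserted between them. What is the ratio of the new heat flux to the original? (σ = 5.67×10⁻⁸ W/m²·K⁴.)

ratio ≈ 0.500

With N identical shields there are N+1 = 2 gaps in series, each with the same radiative resistance, so the flux falls to 1/(N+1) of its unshielded value.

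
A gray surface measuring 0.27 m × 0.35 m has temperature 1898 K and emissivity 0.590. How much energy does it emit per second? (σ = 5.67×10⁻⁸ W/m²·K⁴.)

P ≈ 41000 W

A = 0.27 × 0.35 = 0.0945 m².
P = εσAT⁴ = 0.590 × 5.67×10⁻⁸ × 0.0945 × (1898)⁴ = 0.590 × 5.67×10⁻⁸ × 0.0945 × 1.30×10^13.
P = 41000 W.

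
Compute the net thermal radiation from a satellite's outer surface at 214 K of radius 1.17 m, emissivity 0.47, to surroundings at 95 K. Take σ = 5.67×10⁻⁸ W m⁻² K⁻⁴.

Q ≈ 924 W

A = 4πr² = 4π × (1.17)² = 17.2 m².
Q = εσA(T⁴ − T_s⁴). T⁴ − T_s⁴ = (214)⁴ − (95)⁴ = 2.10×10^9 − 8.15×10^7 = 2.02×10^9 K⁴.
Q = 0.47 × 5.67×10⁻⁸ × 17.2 × 2.02×10^9 = 924 W.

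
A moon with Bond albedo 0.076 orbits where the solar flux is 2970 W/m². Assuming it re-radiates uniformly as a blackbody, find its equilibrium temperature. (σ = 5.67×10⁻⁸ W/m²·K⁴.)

T ≈ 332 K

Power absorbed = (1−a)S·πR²; power emitted = 4πR²σT⁴. Equating and cancelling πR²:
T = ((1−a)S / 4σ)^(1/4) = (2740 / (4 × 5.67×10⁻⁸))^(1/4) = (1.21×10^10)^(1/4).
T = 332 K.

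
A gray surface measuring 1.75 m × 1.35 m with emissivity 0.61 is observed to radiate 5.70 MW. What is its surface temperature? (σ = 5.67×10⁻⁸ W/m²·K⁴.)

T ≈ 2890 K

A = 1.75 × 1.35 = 2.36 m².
From P = εσAT⁴, T = (P / εσA)^(1/4) = (5.70×10^6 / (0.61 × 5.67×10⁻⁸ × 2.36))^(1/4).
T = (6.98×10^13)^(1/4) = 2890 K.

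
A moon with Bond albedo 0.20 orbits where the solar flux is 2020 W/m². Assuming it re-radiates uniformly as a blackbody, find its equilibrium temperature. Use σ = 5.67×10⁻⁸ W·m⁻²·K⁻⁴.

T ≈ 291 K

Power absorbed = (1−a)S·πR²; power emitted = 4πR²σT⁴. Equating and cancelling πR²:
T = ((1−a)S / 4σ)^(1/4) = (1620 / (4 × 5.67×10⁻⁸))^(1/4) = (7.13×10^9)^(1/4).
T = 291 K.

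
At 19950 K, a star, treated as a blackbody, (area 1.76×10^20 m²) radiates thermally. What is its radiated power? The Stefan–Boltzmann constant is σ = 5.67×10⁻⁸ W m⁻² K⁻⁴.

P ≈ 1.58×10^30 W

P = σAT⁴ = 5.67×10⁻⁸ × 1.76×10^20 × (19950)⁴ = 5.67×10⁻⁸ × 1.76×10^20 × 1.58×10^17.
P = 1.58×10^30 W.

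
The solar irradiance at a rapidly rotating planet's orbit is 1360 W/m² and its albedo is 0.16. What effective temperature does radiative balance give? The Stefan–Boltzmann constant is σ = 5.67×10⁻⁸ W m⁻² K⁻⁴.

Power absorbed = (1−a)S·πR²; power emitted = 4πR²σT⁴. Equating and cancelling πR²:
T = ((1−a)S / 4σ)^(1/4) = (1140 / (4 × 5.67×10⁻⁸))^(1/4) = (5.04×10^9)^(1/4).
T = 266 K.

T ≈ 266 K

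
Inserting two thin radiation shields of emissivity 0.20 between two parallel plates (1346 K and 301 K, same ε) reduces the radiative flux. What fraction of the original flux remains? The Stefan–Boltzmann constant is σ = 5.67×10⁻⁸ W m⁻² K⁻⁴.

ratio ≈ 0.333

With N identical shields there are N+1 = 3 gaps in series, each with the same radiative resistance, so the flux falls to 1/(N+1) of its unshielded value.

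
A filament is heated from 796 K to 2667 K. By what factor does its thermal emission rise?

P ∝ T⁴, so the ratio is (2667/796)⁴ = (3.351)⁴ = 126.

ratio ≈ 126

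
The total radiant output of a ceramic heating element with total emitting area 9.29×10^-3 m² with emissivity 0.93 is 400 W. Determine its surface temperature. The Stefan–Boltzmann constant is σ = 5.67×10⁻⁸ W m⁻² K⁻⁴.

T ≈ 951 K

From P = εσAT⁴, T = (P / εσA)^(1/4) = (400 / (0.93 × 5.67×10⁻⁸ × 9.29×10^-3))^(1/4).
T = (8.17×10^11)^(1/4) = 951 K.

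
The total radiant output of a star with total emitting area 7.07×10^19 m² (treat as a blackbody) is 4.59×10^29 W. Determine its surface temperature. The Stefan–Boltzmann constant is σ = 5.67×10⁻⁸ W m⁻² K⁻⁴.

From P = σAT⁴, T = (P / σA)^(1/4) = (4.59×10^29 / (5.67×10⁻⁸ × 7.07×10^19))^(1/4).
T = (1.15×10^17)^(1/4) = 18400 K.

T ≈ 18400 K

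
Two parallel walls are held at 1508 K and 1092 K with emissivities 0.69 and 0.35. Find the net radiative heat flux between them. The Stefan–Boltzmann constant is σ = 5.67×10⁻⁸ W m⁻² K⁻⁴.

q ≈ 64300 W/m²

For two large parallel gray plates, q = σ(T₁⁴ − T₂⁴) / (1/ε₁ + 1/ε₂ − 1).
1/ε₁ + 1/ε₂ − 1 = 1/0.69 + 1/0.35 − 1 = 3.306.
T₁⁴ − T₂⁴ = 5.17×10^12 − 1.42×10^12 = 3.75×10^12 K⁴.
q = 5.67×10⁻⁸ × 3.75×10^12 / 3.306 = 64300 W/m².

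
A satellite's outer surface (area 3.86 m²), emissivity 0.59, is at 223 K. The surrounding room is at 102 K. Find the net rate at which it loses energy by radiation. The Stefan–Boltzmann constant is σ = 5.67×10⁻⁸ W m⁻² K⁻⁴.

Q = εσA(T⁴ − T_s⁴). T⁴ − T_s⁴ = (223)⁴ − (102)⁴ = 2.47×10^9 − 1.08×10^8 = 2.36×10^9 K⁴.
Q = 0.59 × 5.67×10⁻⁸ × 3.86 × 2.36×10^9 = 305 W.

Q ≈ 305 W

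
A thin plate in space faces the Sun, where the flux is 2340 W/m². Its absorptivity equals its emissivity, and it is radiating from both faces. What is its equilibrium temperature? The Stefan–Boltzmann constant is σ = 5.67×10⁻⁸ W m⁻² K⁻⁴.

T ≈ 379 K

Absorbed flux αS = emitted flux 2εσT⁴ per unit area; with α = ε this gives T = (S/2σ)^(1/4).
T = (2340 / (2 × 5.67×10⁻⁸))^(1/4) = (2.06×10^10)^(1/4).
T = 379 K.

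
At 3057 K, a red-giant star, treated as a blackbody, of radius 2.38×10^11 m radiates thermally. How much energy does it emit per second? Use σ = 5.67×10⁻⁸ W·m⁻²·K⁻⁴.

P ≈ 3.52×10^30 W

A = 4πr² = 4π × (2.38×10^11)² = 7.12×10^23 m².
P = σAT⁴ = 5.67×10⁻⁸ × 7.12×10^23 × (3057)⁴ = 5.67×10⁻⁸ × 7.12×10^23 × 8.73×10^13.
P = 3.52×10^30 W.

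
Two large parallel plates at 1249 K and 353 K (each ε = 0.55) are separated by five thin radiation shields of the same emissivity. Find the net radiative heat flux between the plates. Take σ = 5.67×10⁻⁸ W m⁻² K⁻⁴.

q ≈ 8670 W/m²

Each of the 6 gaps contributes resistance (2/ε − 1) = 2/0.55 − 1 = 2.636; total = 15.82.
q = σ(T₁⁴ − T₂⁴) / 15.82 = 5.67×10⁻⁸ × 2.42×10^12 / 15.82 = 8670 W/m².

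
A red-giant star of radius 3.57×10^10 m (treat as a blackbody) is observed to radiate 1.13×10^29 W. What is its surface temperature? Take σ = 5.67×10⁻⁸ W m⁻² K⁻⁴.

T ≈ 3340 K

A = 4πr² = 4π × (3.57×10^10)² = 1.60×10^22 m².
From P = σAT⁴, T = (P / σA)^(1/4) = (1.13×10^29 / (5.67×10⁻⁸ × 1.60×10^22))^(1/4).
T = (1.24×10^14)^(1/4) = 3340 K.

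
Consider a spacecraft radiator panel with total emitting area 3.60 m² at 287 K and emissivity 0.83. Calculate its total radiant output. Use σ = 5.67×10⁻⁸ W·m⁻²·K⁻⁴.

P ≈ 1150 W

P = εσAT⁴ = 0.83 × 5.67×10⁻⁸ × 3.60 × (287)⁴ = 0.83 × 5.67×10⁻⁸ × 3.60 × 6.78×10^9.
P = 1150 W.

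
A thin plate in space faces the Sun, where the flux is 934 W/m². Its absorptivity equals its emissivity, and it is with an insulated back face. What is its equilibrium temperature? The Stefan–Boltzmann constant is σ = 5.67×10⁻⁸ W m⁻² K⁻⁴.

Absorbed flux αS = emitted flux εσT⁴ (one radiating face); with α = ε, T = (S/σ)^(1/4).
T = (934 / 5.67×10⁻⁸)^(1/4) = (1.65×10^10)^(1/4).
T = 358 K.

T ≈ 358 K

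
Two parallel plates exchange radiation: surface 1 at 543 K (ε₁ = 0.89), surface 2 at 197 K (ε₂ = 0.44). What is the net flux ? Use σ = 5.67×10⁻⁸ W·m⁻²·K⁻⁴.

q ≈ 2020 W/m²

For two large parallel gray plates, q = σ(T₁⁴ − T₂⁴) / (1/ε₁ + 1/ε₂ − 1).
1/ε₁ + 1/ε₂ − 1 = 1/0.89 + 1/0.44 − 1 = 2.396.
T₁⁴ − T₂⁴ = 8.69×10^10 − 1.51×10^9 = 8.54×10^10 K⁴.
q = 5.67×10⁻⁸ × 8.54×10^10 / 2.396 = 2020 W/m².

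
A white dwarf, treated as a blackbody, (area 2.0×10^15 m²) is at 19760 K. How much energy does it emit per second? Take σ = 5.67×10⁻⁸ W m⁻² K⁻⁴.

P ≈ 1.73×10^25 W

P = σAT⁴ = 5.67×10⁻⁸ × 2.00×10^15 × (19760)⁴ = 5.67×10⁻⁸ × 2.00×10^15 × 1.52×10^17.
P = 1.73×10^25 W.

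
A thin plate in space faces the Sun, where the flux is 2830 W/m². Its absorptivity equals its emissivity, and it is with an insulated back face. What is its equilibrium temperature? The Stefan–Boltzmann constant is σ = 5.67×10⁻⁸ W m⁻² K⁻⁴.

T ≈ 473 K

Absorbed flux αS = emitted flux εσT⁴ (one radiating face); with α = ε, T = (S/σ)^(1/4).
T = (2830 / 5.67×10⁻⁸)^(1/4) = (4.99×10^10)^(1/4).
T = 473 K.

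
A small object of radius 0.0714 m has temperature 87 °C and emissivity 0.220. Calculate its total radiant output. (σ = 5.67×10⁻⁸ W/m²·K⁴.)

P ≈ 13.4 W

A = 4πr² = 4π × (0.0714)² = 0.0641 m².
87 °C = 360 K.
Stefan–Boltzmann: P = εσAT⁴ = 0.220 × 5.67×10⁻⁸ × 0.0641 × (360)⁴ = 0.220 × 5.67×10⁻⁸ × 0.0641 × 1.68×10^10.
P = 13.4 W.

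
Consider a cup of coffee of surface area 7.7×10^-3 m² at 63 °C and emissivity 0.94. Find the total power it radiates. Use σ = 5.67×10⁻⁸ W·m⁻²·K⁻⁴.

P ≈ 5.23 W

63 °C = 336 K.
Stefan–Boltzmann: P = εσAT⁴ = 0.94 × 5.67×10⁻⁸ × 7.70×10^-3 × (336)⁴ = 0.94 × 5.67×10⁻⁸ × 7.70×10^-3 × 1.27×10^10.
P = 5.23 W.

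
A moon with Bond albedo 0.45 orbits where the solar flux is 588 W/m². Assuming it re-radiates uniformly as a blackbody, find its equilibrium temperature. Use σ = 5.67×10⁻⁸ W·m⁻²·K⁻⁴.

T ≈ 194 K

Power absorbed = (1−a)S·πR²; power emitted = 4πR²σT⁴. Equating and cancelling πR²:
T = ((1−a)S / 4σ)^(1/4) = (323 / (4 × 5.67×10⁻⁸))^(1/4) = (1.43×10^9)^(1/4).
T = 194 K.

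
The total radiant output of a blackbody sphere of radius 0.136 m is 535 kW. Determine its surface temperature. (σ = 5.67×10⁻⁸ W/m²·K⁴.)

A = 4πr² = 4π × (0.136)² = 0.232 m².
From P = σAT⁴, T = (P / σA)^(1/4) = (5.35×10^5 / (5.67×10⁻⁸ × 0.232))^(1/4).
T = (4.06×10^13)^(1/4) = 2520 K.

T ≈ 2520 K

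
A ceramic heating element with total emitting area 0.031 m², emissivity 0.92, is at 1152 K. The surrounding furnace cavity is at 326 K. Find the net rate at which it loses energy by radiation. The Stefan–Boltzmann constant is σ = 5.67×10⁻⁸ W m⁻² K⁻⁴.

Q = εσA(T⁴ − T_s⁴). T⁴ − T_s⁴ = (1152)⁴ − (326)⁴ = 1.76×10^12 − 1.13×10^10 = 1.75×10^12 K⁴.
Q = 0.92 × 5.67×10⁻⁸ × 0.0310 × 1.75×10^12 = 2830 W.

Q ≈ 2830 W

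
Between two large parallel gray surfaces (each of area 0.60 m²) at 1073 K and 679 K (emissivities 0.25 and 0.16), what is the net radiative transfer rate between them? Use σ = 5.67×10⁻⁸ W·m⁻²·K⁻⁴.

Q ≈ 4090 W

For two large parallel gray plates, q = σ(T₁⁴ − T₂⁴) / (1/ε₁ + 1/ε₂ − 1).
1/ε₁ + 1/ε₂ − 1 = 1/0.25 + 1/0.16 − 1 = 9.250.
T₁⁴ − T₂⁴ = 1.33×10^12 − 2.13×10^11 = 1.11×10^12 K⁴.
q = 5.67×10⁻⁸ × 1.11×10^12 / 9.250 = 6820 W/m².
Q = q·A = 6820 × 0.60 = 4090 W.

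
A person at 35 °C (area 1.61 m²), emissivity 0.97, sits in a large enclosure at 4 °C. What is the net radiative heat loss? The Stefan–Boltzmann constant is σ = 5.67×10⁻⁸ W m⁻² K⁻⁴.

Q ≈ 276 W

Convert: 35 °C = 308 K; 4 °C = 277 K.
Q = εσA(T⁴ − T_s⁴). T⁴ − T_s⁴ = (308)⁴ − (277)⁴ = 9.00×10^9 − 5.89×10^9 = 3.11×10^9 K⁴.
Q = 0.97 × 5.67×10⁻⁸ × 1.61 × 3.11×10^9 = 276 W.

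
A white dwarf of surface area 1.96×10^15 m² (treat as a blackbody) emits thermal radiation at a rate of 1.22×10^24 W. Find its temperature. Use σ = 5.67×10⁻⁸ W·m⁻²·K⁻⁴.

T ≈ 10200 K

From P = σAT⁴, T = (P / σA)^(1/4) = (1.22×10^24 / (5.67×10⁻⁸ × 1.96×10^15))^(1/4).
T = (1.10×10^16)^(1/4) = 10200 K.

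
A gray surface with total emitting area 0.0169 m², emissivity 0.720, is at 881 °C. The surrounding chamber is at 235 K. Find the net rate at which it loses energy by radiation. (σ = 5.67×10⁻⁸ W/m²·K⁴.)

Q ≈ 1220 W

Convert: 881 °C = 1154 K.
Q = εσA(T⁴ − T_s⁴). T⁴ − T_s⁴ = (1154)⁴ − (235)⁴ = 1.77×10^12 − 3.05×10^9 = 1.77×10^12 K⁴.
Q = 0.720 × 5.67×10⁻⁸ × 0.0169 × 1.77×10^12 = 1220 W.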